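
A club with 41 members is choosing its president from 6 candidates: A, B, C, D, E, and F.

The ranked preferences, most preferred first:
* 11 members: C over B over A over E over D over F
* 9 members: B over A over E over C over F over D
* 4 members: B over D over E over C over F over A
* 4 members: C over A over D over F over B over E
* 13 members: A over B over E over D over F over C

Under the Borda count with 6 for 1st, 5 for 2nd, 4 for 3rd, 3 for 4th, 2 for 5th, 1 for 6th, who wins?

B

A: 11×4 + 9×5 + 4×1 + 4×5 + 13×6 = 191
B: 11×5 + 9×6 + 4×6 + 4×2 + 13×5 = 206
C: 11×6 + 9×3 + 4×3 + 4×6 + 13×1 = 142
D: 11×2 + 9×1 + 4×5 + 4×4 + 13×3 = 106
E: 11×3 + 9×4 + 4×4 + 4×1 + 13×4 = 141
F: 11×1 + 9×2 + 4×2 + 4×3 + 13×2 = 75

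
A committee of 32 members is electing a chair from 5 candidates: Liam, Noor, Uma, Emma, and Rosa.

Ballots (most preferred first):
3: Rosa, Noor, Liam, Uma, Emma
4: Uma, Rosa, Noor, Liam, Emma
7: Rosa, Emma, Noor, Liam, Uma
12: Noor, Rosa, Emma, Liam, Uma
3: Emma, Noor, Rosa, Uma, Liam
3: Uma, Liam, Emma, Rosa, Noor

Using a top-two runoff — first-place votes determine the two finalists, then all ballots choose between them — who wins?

Round 1 first-place votes: Liam 0, Noor 12, Uma 7, Emma 3, Rosa 10. Noor and Rosa advance.
Runoff: Noor is ranked above Rosa on 15 ballots, Rosa above Noor on 17.

Rosa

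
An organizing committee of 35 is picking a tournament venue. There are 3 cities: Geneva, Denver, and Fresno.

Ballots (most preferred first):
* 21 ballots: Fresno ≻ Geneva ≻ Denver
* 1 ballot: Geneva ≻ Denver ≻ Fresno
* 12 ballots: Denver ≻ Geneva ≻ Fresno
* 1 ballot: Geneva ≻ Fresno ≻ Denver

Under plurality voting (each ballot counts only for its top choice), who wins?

First-place votes: Geneva 2, Denver 12, Fresno 21.

Fresno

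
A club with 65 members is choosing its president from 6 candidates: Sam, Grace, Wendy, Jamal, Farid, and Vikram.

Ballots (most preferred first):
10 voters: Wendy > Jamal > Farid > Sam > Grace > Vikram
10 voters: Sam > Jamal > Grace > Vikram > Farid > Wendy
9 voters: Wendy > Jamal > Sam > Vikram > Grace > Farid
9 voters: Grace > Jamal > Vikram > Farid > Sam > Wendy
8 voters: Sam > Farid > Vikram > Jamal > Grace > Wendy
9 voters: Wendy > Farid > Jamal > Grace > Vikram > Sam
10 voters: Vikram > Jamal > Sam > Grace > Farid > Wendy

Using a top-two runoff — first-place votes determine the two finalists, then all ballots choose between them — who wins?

Sam

Round 1 first-place votes: Sam 18, Grace 9, Wendy 28, Jamal 0, Farid 0, Vikram 10. Wendy and Sam advance.
Runoff: Wendy is ranked above Sam on 28 ballots, Sam above Wendy on 37.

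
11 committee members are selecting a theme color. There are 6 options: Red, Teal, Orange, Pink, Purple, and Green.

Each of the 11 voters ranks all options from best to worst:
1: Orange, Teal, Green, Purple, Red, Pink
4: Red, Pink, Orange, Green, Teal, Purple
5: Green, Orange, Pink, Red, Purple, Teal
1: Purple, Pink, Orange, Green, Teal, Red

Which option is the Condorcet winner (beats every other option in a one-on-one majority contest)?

Orange

Orange vs Red: 7–4
Orange vs Teal: 11–0
Orange vs Pink: 6–5
Orange vs Purple: 10–1
Orange vs Green: 6–5
Orange beats every other option.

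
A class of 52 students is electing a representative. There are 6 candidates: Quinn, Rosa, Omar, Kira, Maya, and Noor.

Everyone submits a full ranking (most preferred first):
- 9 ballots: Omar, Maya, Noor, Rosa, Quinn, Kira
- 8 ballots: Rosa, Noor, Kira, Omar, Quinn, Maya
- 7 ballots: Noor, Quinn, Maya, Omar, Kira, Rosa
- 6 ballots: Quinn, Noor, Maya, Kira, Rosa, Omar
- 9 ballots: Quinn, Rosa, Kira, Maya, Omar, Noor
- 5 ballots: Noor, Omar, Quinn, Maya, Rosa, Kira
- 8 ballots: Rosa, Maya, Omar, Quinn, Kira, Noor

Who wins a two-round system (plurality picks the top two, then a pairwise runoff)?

Quinn

Round 1 first-place votes: Quinn 15, Rosa 16, Omar 9, Kira 0, Maya 0, Noor 12. Rosa and Quinn advance.
Runoff: Rosa is ranked above Quinn on 25 ballots, Quinn above Rosa on 27.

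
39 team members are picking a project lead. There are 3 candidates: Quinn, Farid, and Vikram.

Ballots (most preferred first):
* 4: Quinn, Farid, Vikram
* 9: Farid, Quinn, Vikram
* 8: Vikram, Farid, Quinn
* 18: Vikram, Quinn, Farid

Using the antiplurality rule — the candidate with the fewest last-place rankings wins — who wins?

Last-place votes: Quinn 8, Farid 18, Vikram 13.

Quinn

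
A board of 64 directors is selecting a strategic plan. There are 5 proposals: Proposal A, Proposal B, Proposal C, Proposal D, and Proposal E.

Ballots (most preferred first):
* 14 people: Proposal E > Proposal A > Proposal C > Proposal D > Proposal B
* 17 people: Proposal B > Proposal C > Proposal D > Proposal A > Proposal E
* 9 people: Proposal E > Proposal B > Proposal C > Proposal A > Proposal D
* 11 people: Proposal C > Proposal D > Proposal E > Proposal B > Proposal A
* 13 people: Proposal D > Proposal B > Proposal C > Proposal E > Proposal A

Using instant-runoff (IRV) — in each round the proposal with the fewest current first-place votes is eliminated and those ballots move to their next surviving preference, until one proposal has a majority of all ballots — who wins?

Round 1: Proposal A 0, Proposal B 17, Proposal C 11, Proposal D 13, Proposal E 23. Proposal A eliminated.
Round 2: Proposal B 17, Proposal C 11, Proposal D 13, Proposal E 23. Proposal C eliminated.
Round 3: Proposal B 17, Proposal D 24, Proposal E 23. Proposal B eliminated.
Round 4: Proposal D 41, Proposal E 23. Proposal D has a majority (≥33).

Proposal D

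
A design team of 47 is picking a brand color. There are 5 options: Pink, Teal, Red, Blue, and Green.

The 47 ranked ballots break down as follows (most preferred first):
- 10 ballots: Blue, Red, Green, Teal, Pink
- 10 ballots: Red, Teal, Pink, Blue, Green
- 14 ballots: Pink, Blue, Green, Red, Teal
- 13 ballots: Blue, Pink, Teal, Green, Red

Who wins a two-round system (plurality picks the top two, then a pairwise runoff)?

Round 1 first-place votes: Pink 14, Teal 0, Red 10, Blue 23, Green 0. Blue and Pink advance.
Runoff: Blue is ranked above Pink on 23 ballots, Pink above Blue on 24.

Pink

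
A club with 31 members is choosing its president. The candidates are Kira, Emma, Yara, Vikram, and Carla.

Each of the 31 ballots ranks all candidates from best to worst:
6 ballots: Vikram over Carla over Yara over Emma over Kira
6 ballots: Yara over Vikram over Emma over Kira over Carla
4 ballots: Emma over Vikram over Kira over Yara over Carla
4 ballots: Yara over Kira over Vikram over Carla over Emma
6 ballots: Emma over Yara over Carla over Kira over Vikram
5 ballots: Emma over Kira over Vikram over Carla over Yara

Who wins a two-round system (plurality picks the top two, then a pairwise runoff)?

Yara

Round 1 first-place votes: Kira 0, Emma 15, Yara 10, Vikram 6, Carla 0. Emma and Yara advance.
Runoff: Emma is ranked above Yara on 15 ballots, Yara above Emma on 16.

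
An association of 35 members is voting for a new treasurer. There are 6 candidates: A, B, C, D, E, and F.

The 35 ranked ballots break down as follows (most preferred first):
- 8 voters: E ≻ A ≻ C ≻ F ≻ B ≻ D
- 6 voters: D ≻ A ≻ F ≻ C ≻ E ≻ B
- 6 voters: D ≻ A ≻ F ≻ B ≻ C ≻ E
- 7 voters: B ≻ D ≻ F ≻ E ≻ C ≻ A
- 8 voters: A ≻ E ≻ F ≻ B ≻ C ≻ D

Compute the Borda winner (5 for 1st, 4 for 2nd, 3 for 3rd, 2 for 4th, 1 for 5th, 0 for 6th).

A: 8×4 + 6×4 + 6×4 + 7×0 + 8×5 = 120
B: 8×1 + 6×0 + 6×2 + 7×5 + 8×2 = 71
C: 8×3 + 6×2 + 6×1 + 7×1 + 8×1 = 57
D: 8×0 + 6×5 + 6×5 + 7×4 + 8×0 = 88
E: 8×5 + 6×1 + 6×0 + 7×2 + 8×4 = 92
F: 8×2 + 6×3 + 6×3 + 7×3 + 8×3 = 97

A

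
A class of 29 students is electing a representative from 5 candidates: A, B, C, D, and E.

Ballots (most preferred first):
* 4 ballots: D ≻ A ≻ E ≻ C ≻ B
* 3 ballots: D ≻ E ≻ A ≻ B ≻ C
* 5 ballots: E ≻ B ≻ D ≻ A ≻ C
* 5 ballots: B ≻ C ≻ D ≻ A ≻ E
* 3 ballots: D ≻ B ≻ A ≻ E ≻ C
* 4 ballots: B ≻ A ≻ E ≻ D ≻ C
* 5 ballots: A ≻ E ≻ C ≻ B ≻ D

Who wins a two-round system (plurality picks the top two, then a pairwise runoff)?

B

Round 1 first-place votes: A 5, B 9, C 0, D 10, E 5. D and B advance.
Runoff: D is ranked above B on 10 ballots, B above D on 19.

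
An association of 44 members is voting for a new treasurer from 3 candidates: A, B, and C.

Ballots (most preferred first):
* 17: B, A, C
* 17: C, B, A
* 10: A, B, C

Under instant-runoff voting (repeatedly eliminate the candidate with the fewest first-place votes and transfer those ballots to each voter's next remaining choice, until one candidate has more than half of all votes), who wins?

B

Round 1: A 10, B 17, C 17. A eliminated.
Round 2: B 27, C 17. B has a majority (≥23).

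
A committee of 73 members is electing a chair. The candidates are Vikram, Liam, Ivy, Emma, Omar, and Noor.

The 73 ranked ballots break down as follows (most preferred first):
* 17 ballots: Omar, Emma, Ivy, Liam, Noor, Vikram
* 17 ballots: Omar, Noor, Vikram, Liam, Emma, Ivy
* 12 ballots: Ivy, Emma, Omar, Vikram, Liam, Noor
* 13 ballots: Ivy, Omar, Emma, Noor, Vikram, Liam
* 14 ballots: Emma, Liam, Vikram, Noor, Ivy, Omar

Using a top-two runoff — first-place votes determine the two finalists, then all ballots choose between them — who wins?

Ivy

Round 1 first-place votes: Vikram 0, Liam 0, Ivy 25, Emma 14, Omar 34, Noor 0. Omar and Ivy advance.
Runoff: Omar is ranked above Ivy on 34 ballots, Ivy above Omar on 39.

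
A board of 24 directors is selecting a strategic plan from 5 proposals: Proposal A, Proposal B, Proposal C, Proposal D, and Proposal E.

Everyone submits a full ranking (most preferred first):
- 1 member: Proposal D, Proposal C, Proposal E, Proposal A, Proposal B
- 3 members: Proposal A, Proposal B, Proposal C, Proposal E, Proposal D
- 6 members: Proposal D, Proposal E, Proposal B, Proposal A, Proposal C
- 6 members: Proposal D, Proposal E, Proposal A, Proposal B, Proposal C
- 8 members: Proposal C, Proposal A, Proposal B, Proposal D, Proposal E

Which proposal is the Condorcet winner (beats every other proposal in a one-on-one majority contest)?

Proposal D vs Proposal A: 13–11
Proposal D vs Proposal B: 13–11
Proposal D vs Proposal C: 13–11
Proposal D vs Proposal E: 21–3
Proposal D beats every other proposal.

Proposal D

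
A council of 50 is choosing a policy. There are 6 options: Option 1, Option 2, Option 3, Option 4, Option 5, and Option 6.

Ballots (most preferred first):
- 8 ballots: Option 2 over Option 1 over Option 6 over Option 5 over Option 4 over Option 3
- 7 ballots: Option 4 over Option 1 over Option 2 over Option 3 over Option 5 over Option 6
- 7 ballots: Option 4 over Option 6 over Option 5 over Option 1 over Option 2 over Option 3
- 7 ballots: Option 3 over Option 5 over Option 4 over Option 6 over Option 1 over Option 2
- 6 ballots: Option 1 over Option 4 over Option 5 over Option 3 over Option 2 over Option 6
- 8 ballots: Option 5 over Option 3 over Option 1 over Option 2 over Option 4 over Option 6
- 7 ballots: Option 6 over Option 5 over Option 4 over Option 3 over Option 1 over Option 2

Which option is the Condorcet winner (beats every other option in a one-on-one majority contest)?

Option 5

Option 5 vs Option 1: 29–21
Option 5 vs Option 2: 35–15
Option 5 vs Option 3: 36–14
Option 5 vs Option 4: 30–20
Option 5 vs Option 6: 28–22
Option 5 beats every other option.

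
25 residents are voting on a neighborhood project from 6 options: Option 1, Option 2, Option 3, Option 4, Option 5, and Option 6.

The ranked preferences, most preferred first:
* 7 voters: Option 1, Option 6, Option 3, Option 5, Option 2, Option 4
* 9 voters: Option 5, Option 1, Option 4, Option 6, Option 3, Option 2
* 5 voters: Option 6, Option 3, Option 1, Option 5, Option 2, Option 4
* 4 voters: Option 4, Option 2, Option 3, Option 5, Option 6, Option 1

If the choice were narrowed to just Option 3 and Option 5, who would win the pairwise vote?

Option 3

Option 3 is ranked above Option 5 on 16 ballots; Option 5 above Option 3 on 9.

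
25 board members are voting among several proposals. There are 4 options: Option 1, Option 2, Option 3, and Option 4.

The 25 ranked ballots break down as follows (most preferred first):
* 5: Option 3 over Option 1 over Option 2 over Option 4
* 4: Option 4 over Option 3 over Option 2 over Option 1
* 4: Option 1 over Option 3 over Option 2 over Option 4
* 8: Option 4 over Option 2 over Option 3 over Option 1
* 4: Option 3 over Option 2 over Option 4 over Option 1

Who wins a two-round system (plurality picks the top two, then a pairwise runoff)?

Round 1 first-place votes: Option 1 4, Option 2 0, Option 3 9, Option 4 12. Option 4 and Option 3 advance.
Runoff: Option 4 is ranked above Option 3 on 12 ballots, Option 3 above Option 4 on 13.

Option 3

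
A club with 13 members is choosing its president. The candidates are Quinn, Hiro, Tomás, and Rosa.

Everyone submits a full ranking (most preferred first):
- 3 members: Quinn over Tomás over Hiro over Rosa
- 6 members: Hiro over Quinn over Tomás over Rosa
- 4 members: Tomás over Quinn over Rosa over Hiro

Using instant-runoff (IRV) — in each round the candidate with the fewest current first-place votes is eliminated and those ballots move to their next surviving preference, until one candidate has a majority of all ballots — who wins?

Round 1: Quinn 3, Hiro 6, Tomás 4, Rosa 0. Rosa eliminated.
Round 2: Quinn 3, Hiro 6, Tomás 4. Quinn eliminated.
Round 3: Hiro 6, Tomás 7. Tomás has a majority (≥7).

Tomás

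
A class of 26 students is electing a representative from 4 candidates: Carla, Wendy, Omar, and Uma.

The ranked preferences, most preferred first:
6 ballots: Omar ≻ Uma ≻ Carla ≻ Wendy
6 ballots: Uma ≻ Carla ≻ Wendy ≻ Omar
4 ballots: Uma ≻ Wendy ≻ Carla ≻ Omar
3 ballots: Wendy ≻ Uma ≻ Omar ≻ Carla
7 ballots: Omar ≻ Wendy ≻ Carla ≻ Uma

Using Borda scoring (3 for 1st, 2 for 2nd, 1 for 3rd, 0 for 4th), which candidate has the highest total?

Uma

Carla: 6×1 + 6×2 + 4×1 + 3×0 + 7×1 = 29
Wendy: 6×0 + 6×1 + 4×2 + 3×3 + 7×2 = 37
Omar: 6×3 + 6×0 + 4×0 + 3×1 + 7×3 = 42
Uma: 6×2 + 6×3 + 4×3 + 3×2 + 7×0 = 48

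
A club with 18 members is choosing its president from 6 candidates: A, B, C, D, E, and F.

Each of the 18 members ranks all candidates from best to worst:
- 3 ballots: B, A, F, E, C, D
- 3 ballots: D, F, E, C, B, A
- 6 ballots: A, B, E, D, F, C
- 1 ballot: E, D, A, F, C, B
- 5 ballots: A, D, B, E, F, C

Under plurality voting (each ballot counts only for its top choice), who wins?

A

First-place votes: A 11, B 3, C 0, D 3, E 1, F 0.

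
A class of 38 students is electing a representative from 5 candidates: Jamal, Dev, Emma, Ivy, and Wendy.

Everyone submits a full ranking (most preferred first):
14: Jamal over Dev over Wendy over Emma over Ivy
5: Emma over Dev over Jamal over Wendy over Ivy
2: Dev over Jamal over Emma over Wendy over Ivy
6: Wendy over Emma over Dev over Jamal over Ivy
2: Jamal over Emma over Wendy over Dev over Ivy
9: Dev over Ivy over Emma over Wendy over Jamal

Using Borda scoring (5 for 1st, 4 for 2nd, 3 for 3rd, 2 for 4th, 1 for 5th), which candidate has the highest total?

Jamal: 14×5 + 5×3 + 2×4 + 6×2 + 2×5 + 9×1 = 124
Dev: 14×4 + 5×4 + 2×5 + 6×3 + 2×2 + 9×5 = 153
Emma: 14×2 + 5×5 + 2×3 + 6×4 + 2×4 + 9×3 = 118
Ivy: 14×1 + 5×1 + 2×1 + 6×1 + 2×1 + 9×4 = 65
Wendy: 14×3 + 5×2 + 2×2 + 6×5 + 2×3 + 9×2 = 110

Dev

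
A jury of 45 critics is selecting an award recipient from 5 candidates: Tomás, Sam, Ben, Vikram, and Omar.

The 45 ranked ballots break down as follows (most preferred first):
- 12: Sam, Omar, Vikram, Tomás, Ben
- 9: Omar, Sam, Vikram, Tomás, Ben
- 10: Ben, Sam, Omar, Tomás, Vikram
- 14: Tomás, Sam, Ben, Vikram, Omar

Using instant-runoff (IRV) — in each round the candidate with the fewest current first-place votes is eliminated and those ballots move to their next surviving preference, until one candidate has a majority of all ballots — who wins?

Sam

Round 1: Tomás 14, Sam 12, Ben 10, Vikram 0, Omar 9. Vikram eliminated.
Round 2: Tomás 14, Sam 12, Ben 10, Omar 9. Omar eliminated.
Round 3: Tomás 14, Sam 21, Ben 10. Ben eliminated.
Round 4: Tomás 14, Sam 31. Sam has a majority (≥23).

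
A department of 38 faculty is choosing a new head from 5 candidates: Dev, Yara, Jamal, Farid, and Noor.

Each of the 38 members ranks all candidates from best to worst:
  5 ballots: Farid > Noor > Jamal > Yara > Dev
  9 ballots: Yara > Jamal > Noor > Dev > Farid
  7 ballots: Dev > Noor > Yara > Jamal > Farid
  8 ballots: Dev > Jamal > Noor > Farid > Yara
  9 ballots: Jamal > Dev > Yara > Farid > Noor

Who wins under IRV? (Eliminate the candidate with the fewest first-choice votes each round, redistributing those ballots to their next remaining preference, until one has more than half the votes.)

Jamal

Round 1: Dev 15, Yara 9, Jamal 9, Farid 5, Noor 0. Noor eliminated.
Round 2: Dev 15, Yara 9, Jamal 9, Farid 5. Farid eliminated.
Round 3: Dev 15, Yara 9, Jamal 14. Yara eliminated.
Round 4: Dev 15, Jamal 23. Jamal has a majority (≥20).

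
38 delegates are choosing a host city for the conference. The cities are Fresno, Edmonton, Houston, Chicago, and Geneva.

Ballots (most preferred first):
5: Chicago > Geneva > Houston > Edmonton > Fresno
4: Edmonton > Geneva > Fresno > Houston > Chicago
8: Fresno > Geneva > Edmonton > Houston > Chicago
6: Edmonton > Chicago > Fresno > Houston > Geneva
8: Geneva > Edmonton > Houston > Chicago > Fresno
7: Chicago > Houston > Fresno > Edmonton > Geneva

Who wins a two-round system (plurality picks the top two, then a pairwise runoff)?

Round 1 first-place votes: Fresno 8, Edmonton 10, Houston 0, Chicago 12, Geneva 8. Chicago and Edmonton advance.
Runoff: Chicago is ranked above Edmonton on 12 ballots, Edmonton above Chicago on 26.

Edmonton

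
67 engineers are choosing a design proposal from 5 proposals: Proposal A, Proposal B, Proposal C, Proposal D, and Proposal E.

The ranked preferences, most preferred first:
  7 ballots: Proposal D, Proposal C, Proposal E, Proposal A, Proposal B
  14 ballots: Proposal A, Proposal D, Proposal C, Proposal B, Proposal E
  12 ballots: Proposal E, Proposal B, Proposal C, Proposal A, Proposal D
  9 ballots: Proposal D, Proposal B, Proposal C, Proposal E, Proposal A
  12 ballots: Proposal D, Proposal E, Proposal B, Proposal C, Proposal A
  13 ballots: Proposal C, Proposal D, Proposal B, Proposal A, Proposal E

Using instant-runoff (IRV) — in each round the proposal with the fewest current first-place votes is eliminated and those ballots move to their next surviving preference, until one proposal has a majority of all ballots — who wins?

Round 1: Proposal A 14, Proposal B 0, Proposal C 13, Proposal D 28, Proposal E 12. Proposal B eliminated.
Round 2: Proposal A 14, Proposal C 13, Proposal D 28, Proposal E 12. Proposal E eliminated.
Round 3: Proposal A 14, Proposal C 25, Proposal D 28. Proposal A eliminated.
Round 4: Proposal C 25, Proposal D 42. Proposal D has a majority (≥34).

Proposal D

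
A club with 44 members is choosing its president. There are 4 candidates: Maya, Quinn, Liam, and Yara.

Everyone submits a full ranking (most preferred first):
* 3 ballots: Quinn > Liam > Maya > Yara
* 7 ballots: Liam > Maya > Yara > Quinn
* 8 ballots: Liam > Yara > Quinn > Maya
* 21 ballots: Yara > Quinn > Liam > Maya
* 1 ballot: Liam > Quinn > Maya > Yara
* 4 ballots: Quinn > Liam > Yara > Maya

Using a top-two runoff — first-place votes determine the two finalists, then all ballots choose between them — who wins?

Round 1 first-place votes: Maya 0, Quinn 7, Liam 16, Yara 21. Yara and Liam advance.
Runoff: Yara is ranked above Liam on 21 ballots, Liam above Yara on 23.

Liam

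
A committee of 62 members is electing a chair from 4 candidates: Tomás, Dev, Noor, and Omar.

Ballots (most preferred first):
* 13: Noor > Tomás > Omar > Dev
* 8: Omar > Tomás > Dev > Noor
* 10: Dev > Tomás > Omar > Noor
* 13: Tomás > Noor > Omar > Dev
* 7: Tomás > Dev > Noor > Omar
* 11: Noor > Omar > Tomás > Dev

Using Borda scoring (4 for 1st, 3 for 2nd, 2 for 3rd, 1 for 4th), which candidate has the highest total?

Tomás

Tomás: 13×3 + 8×3 + 10×3 + 13×4 + 7×4 + 11×2 = 195
Dev: 13×1 + 8×2 + 10×4 + 13×1 + 7×3 + 11×1 = 114
Noor: 13×4 + 8×1 + 10×1 + 13×3 + 7×2 + 11×4 = 167
Omar: 13×2 + 8×4 + 10×2 + 13×2 + 7×1 + 11×3 = 144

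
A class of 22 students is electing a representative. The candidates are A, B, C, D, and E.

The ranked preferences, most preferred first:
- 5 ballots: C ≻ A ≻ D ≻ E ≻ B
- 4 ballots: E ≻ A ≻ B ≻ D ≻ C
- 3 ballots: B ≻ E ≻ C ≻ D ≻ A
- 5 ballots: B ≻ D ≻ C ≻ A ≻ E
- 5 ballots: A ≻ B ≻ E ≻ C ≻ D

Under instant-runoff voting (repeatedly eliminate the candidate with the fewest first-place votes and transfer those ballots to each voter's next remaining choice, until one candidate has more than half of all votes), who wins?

A

Round 1: A 5, B 8, C 5, D 0, E 4. D eliminated.
Round 2: A 5, B 8, C 5, E 4. E eliminated.
Round 3: A 9, B 8, C 5. C eliminated.
Round 4: A 14, B 8. A has a majority (≥12).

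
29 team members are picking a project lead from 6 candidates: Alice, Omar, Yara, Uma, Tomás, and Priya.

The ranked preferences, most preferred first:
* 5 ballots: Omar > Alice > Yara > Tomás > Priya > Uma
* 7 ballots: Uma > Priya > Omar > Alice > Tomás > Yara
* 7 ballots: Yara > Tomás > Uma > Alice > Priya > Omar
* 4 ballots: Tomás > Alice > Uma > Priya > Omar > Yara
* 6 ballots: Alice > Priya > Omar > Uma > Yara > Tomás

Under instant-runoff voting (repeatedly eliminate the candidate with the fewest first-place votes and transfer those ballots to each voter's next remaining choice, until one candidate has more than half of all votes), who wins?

Round 1: Alice 6, Omar 5, Yara 7, Uma 7, Tomás 4, Priya 0. Priya eliminated.
Round 2: Alice 6, Omar 5, Yara 7, Uma 7, Tomás 4. Tomás eliminated.
Round 3: Alice 10, Omar 5, Yara 7, Uma 7. Omar eliminated.
Round 4: Alice 15, Yara 7, Uma 7. Alice has a majority (≥15).

Alice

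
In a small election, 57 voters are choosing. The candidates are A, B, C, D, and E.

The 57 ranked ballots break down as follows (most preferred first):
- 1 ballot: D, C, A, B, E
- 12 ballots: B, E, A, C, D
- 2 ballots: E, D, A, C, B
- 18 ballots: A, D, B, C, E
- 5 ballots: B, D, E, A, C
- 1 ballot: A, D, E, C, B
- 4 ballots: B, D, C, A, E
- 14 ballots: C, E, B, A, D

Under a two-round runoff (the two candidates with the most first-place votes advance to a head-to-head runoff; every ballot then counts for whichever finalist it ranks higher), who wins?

B

Round 1 first-place votes: A 19, B 21, C 14, D 1, E 2. B and A advance.
Runoff: B is ranked above A on 35 ballots, A above B on 22.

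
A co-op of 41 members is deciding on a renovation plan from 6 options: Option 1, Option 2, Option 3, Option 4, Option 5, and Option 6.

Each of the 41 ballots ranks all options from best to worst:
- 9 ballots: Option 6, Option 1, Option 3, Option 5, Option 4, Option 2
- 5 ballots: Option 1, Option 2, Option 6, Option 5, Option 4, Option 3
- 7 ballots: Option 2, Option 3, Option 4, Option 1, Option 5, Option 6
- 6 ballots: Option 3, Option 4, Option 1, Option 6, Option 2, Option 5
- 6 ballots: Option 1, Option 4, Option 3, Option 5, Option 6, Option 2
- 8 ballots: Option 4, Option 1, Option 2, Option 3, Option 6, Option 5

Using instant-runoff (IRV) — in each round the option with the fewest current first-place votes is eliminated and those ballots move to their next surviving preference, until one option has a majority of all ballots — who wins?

Option 4

Round 1: Option 1 11, Option 2 7, Option 3 6, Option 4 8, Option 5 0, Option 6 9. Option 5 eliminated.
Round 2: Option 1 11, Option 2 7, Option 3 6, Option 4 8, Option 6 9. Option 3 eliminated.
Round 3: Option 1 11, Option 2 7, Option 4 14, Option 6 9. Option 2 eliminated.
Round 4: Option 1 11, Option 4 21, Option 6 9. Option 4 has a majority (≥21).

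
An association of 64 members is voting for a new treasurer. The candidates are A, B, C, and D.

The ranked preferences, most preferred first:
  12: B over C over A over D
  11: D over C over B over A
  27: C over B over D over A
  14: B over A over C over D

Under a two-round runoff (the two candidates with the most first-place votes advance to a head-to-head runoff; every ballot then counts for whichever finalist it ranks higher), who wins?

C

Round 1 first-place votes: A 0, B 26, C 27, D 11. C and B advance.
Runoff: C is ranked above B on 38 ballots, B above C on 26.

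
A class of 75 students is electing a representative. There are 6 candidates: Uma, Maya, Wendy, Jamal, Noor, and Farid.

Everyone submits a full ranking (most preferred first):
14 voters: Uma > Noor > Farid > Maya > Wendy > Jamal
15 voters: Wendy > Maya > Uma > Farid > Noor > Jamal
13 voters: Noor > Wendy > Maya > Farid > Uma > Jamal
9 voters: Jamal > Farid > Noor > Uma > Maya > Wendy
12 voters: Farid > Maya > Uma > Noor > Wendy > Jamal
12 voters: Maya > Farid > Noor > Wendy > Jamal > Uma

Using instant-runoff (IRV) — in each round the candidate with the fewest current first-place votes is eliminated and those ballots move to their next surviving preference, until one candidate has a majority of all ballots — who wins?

Round 1: Uma 14, Maya 12, Wendy 15, Jamal 9, Noor 13, Farid 12. Jamal eliminated.
Round 2: Uma 14, Maya 12, Wendy 15, Noor 13, Farid 21. Maya eliminated.
Round 3: Uma 14, Wendy 15, Noor 13, Farid 33. Noor eliminated.
Round 4: Uma 14, Wendy 28, Farid 33. Uma eliminated.
Round 5: Wendy 28, Farid 47. Farid has a majority (≥38).

Farid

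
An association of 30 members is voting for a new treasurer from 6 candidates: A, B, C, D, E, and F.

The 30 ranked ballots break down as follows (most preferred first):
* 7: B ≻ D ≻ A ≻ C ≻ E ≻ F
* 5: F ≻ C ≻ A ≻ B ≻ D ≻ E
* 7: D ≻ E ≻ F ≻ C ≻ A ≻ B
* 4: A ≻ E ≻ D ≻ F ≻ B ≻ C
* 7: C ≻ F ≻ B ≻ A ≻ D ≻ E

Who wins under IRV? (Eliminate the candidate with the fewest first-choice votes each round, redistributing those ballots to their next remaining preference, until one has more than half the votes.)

D

Round 1: A 4, B 7, C 7, D 7, E 0, F 5. E eliminated.
Round 2: A 4, B 7, C 7, D 7, F 5. A eliminated.
Round 3: B 7, C 7, D 11, F 5. F eliminated.
Round 4: B 7, C 12, D 11. B eliminated.
Round 5: C 12, D 18. D has a majority (≥16).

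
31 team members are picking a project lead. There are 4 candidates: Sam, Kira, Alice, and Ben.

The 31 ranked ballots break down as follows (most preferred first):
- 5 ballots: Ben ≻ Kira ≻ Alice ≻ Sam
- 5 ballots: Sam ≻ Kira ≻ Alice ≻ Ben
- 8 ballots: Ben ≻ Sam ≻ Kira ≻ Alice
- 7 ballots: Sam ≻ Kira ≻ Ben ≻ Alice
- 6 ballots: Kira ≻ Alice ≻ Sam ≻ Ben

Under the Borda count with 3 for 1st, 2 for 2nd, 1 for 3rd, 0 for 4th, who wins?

Kira

Sam: 5×0 + 5×3 + 8×2 + 7×3 + 6×1 = 58
Kira: 5×2 + 5×2 + 8×1 + 7×2 + 6×3 = 60
Alice: 5×1 + 5×1 + 8×0 + 7×0 + 6×2 = 22
Ben: 5×3 + 5×0 + 8×3 + 7×1 + 6×0 = 46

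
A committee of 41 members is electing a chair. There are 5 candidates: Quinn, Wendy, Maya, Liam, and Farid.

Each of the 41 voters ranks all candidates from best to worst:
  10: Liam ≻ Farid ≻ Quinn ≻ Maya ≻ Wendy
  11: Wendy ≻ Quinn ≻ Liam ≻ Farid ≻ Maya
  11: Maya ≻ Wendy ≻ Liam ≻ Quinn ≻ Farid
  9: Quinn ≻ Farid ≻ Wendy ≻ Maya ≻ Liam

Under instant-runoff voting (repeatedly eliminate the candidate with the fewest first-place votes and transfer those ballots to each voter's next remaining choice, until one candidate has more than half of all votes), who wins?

Maya

Round 1: Quinn 9, Wendy 11, Maya 11, Liam 10, Farid 0. Farid eliminated.
Round 2: Quinn 9, Wendy 11, Maya 11, Liam 10. Quinn eliminated.
Round 3: Wendy 20, Maya 11, Liam 10. Liam eliminated.
Round 4: Wendy 20, Maya 21. Maya has a majority (≥21).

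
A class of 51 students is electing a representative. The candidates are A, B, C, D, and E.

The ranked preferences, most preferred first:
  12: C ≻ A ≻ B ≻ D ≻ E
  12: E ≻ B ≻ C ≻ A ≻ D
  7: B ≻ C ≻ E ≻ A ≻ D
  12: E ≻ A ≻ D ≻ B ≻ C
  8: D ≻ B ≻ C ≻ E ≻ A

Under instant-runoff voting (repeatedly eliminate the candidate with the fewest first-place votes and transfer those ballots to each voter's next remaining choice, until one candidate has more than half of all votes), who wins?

C

Round 1: A 0, B 7, C 12, D 8, E 24. A eliminated.
Round 2: B 7, C 12, D 8, E 24. B eliminated.
Round 3: C 19, D 8, E 24. D eliminated.
Round 4: C 27, E 24. C has a majority (≥26).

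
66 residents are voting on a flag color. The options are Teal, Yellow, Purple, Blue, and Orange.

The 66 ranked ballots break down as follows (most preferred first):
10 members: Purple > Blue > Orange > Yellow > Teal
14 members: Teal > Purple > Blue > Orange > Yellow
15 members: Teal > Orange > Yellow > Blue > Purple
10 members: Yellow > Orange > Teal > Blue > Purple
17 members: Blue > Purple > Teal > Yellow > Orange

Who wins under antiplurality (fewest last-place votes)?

Blue

Last-place votes: Teal 10, Yellow 14, Purple 25, Blue 0, Orange 17.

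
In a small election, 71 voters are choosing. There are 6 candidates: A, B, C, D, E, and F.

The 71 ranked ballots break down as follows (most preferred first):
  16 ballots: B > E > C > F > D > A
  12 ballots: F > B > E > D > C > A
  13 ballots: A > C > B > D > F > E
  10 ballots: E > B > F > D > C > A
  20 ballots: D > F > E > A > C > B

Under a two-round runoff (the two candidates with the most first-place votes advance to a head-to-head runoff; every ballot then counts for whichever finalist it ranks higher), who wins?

Round 1 first-place votes: A 13, B 16, C 0, D 20, E 10, F 12. D and B advance.
Runoff: D is ranked above B on 20 ballots, B above D on 51.

B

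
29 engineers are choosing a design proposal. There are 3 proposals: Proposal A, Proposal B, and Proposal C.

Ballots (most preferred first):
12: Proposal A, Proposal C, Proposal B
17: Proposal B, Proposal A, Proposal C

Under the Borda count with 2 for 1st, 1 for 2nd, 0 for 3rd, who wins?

Proposal A: 12×2 + 17×1 = 41
Proposal B: 12×0 + 17×2 = 34
Proposal C: 12×1 + 17×0 = 12

Proposal A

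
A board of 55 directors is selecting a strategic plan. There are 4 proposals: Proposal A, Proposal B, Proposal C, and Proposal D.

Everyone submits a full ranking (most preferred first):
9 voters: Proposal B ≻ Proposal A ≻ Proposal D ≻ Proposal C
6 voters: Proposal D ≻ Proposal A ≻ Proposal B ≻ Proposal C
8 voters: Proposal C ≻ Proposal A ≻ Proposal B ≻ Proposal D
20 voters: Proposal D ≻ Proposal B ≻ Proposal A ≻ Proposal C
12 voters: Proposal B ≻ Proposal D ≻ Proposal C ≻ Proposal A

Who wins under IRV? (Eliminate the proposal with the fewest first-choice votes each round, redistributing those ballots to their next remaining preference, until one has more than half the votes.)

Proposal B

Round 1: Proposal A 0, Proposal B 21, Proposal C 8, Proposal D 26. Proposal A eliminated.
Round 2: Proposal B 21, Proposal C 8, Proposal D 26. Proposal C eliminated.
Round 3: Proposal B 29, Proposal D 26. Proposal B has a majority (≥28).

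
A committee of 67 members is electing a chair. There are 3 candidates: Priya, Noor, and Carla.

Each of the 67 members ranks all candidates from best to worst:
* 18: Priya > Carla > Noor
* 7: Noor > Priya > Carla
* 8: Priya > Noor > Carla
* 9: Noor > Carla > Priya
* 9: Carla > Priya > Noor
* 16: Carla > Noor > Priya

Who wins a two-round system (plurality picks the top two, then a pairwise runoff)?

Carla

Round 1 first-place votes: Priya 26, Noor 16, Carla 25. Priya and Carla advance.
Runoff: Priya is ranked above Carla on 33 ballots, Carla above Priya on 34.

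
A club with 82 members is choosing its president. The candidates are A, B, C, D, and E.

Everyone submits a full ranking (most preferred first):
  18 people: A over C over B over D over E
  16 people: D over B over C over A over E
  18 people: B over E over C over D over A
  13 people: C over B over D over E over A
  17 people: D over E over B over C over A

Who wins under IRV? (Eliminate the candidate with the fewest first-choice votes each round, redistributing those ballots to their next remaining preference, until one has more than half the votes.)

Round 1: A 18, B 18, C 13, D 33, E 0. E eliminated.
Round 2: A 18, B 18, C 13, D 33. C eliminated.
Round 3: A 18, B 31, D 33. A eliminated.
Round 4: B 49, D 33. B has a majority (≥42).

B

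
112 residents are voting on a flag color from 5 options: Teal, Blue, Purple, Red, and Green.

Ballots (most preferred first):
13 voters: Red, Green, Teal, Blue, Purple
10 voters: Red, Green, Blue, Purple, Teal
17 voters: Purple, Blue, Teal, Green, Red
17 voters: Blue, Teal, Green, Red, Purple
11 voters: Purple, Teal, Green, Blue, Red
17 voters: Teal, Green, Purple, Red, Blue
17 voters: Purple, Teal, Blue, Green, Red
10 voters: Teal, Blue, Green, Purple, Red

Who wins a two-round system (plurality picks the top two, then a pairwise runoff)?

Round 1 first-place votes: Teal 27, Blue 17, Purple 45, Red 23, Green 0. Purple and Teal advance.
Runoff: Purple is ranked above Teal on 55 ballots, Teal above Purple on 57.

Teal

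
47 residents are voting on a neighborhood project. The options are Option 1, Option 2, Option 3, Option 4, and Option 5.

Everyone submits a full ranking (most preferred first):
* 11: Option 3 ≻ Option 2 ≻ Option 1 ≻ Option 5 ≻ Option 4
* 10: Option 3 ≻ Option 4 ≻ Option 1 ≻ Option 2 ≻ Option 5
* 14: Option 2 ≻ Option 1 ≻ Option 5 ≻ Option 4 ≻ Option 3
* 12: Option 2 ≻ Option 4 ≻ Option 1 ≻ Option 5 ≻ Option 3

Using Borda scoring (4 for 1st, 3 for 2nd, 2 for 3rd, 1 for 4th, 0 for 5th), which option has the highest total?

Option 2

Option 1: 11×2 + 10×2 + 14×3 + 12×2 = 108
Option 2: 11×3 + 10×1 + 14×4 + 12×4 = 147
Option 3: 11×4 + 10×4 + 14×0 + 12×0 = 84
Option 4: 11×0 + 10×3 + 14×1 + 12×3 = 80
Option 5: 11×1 + 10×0 + 14×2 + 12×1 = 51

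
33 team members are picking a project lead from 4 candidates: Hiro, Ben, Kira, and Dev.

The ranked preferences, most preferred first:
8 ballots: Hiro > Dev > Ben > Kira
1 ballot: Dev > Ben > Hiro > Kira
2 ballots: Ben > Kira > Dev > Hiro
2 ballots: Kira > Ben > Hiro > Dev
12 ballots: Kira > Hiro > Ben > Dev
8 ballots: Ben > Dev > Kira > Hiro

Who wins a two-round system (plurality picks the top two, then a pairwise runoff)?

Ben

Round 1 first-place votes: Hiro 8, Ben 10, Kira 14, Dev 1. Kira and Ben advance.
Runoff: Kira is ranked above Ben on 14 ballots, Ben above Kira on 19.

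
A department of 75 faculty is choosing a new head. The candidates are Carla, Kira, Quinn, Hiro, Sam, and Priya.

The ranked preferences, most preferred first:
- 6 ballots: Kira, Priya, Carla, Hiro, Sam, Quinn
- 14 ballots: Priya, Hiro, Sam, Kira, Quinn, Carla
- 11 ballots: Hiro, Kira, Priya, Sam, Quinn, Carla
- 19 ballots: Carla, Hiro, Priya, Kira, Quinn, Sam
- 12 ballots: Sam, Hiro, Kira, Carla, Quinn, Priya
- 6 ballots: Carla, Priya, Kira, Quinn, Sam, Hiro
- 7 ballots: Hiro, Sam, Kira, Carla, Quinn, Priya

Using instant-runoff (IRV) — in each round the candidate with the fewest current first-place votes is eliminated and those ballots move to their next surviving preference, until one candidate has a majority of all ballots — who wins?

Round 1: Carla 25, Kira 6, Quinn 0, Hiro 18, Sam 12, Priya 14. Quinn eliminated.
Round 2: Carla 25, Kira 6, Hiro 18, Sam 12, Priya 14. Kira eliminated.
Round 3: Carla 25, Hiro 18, Sam 12, Priya 20. Sam eliminated.
Round 4: Carla 25, Hiro 30, Priya 20. Priya eliminated.
Round 5: Carla 31, Hiro 44. Hiro has a majority (≥38).

Hiro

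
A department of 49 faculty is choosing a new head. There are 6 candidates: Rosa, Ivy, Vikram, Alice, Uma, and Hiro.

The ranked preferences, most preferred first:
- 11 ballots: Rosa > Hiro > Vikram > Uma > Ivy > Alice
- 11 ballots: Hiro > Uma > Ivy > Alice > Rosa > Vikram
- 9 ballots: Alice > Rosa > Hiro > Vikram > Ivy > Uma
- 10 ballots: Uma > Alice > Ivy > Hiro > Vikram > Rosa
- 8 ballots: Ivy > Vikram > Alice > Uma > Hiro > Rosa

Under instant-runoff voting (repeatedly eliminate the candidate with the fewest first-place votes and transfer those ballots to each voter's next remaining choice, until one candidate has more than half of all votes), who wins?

Round 1: Rosa 11, Ivy 8, Vikram 0, Alice 9, Uma 10, Hiro 11. Vikram eliminated.
Round 2: Rosa 11, Ivy 8, Alice 9, Uma 10, Hiro 11. Ivy eliminated.
Round 3: Rosa 11, Alice 17, Uma 10, Hiro 11. Uma eliminated.
Round 4: Rosa 11, Alice 27, Hiro 11. Alice has a majority (≥25).

Alice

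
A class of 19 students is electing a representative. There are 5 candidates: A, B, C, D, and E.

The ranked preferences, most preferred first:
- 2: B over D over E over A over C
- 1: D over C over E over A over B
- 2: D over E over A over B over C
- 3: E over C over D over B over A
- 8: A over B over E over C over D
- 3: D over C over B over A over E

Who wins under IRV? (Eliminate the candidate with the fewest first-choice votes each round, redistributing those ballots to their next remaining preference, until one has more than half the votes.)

D

Round 1: A 8, B 2, C 0, D 6, E 3. C eliminated.
Round 2: A 8, B 2, D 6, E 3. B eliminated.
Round 3: A 8, D 8, E 3. E eliminated.
Round 4: A 8, D 11. D has a majority (≥10).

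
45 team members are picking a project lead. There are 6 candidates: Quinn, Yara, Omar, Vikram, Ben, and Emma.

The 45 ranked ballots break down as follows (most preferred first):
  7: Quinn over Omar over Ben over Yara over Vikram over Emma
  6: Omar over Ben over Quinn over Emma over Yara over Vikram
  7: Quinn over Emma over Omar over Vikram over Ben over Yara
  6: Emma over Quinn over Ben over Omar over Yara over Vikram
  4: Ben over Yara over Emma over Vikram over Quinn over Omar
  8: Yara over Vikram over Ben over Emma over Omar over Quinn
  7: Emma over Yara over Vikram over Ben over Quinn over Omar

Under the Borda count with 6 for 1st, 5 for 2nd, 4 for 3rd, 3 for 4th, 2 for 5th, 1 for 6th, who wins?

Quinn: 7×6 + 6×4 + 7×6 + 6×5 + 4×2 + 8×1 + 7×2 = 168
Yara: 7×3 + 6×2 + 7×1 + 6×2 + 4×5 + 8×6 + 7×5 = 155
Omar: 7×5 + 6×6 + 7×4 + 6×3 + 4×1 + 8×2 + 7×1 = 144
Vikram: 7×2 + 6×1 + 7×3 + 6×1 + 4×3 + 8×5 + 7×4 = 127
Ben: 7×4 + 6×5 + 7×2 + 6×4 + 4×6 + 8×4 + 7×3 = 173
Emma: 7×1 + 6×3 + 7×5 + 6×6 + 4×4 + 8×3 + 7×6 = 178

Emma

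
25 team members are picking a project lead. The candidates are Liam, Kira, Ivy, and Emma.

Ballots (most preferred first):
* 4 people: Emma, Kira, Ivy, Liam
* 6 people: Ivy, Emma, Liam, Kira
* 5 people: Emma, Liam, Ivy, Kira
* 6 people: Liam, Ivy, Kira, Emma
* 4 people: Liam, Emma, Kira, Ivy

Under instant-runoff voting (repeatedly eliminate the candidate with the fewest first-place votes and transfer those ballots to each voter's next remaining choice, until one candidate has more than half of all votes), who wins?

Round 1: Liam 10, Kira 0, Ivy 6, Emma 9. Kira eliminated.
Round 2: Liam 10, Ivy 6, Emma 9. Ivy eliminated.
Round 3: Liam 10, Emma 15. Emma has a majority (≥13).

Emma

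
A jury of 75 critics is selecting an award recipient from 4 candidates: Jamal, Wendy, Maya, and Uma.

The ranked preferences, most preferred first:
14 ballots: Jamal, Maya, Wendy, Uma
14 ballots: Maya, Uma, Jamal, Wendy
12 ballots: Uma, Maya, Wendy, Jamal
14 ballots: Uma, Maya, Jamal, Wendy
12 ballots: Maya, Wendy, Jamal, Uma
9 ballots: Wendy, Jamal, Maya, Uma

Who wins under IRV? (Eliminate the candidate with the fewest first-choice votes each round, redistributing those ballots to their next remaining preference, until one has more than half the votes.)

Maya

Round 1: Jamal 14, Wendy 9, Maya 26, Uma 26. Wendy eliminated.
Round 2: Jamal 23, Maya 26, Uma 26. Jamal eliminated.
Round 3: Maya 49, Uma 26. Maya has a majority (≥38).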